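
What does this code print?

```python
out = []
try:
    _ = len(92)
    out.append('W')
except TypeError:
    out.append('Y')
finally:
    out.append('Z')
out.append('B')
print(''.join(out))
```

Execution trace: 'Y' (except TypeError) → 'Z' (finally) → 'B' (after the try/except). Output: YZB

Answer: YZB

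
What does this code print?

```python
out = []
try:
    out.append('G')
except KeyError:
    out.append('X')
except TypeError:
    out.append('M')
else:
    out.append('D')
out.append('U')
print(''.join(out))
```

Execution trace: 'G' (try body, no exception) → 'D' (else) → 'U' (after the try/except). Output: GDU

Answer: GDU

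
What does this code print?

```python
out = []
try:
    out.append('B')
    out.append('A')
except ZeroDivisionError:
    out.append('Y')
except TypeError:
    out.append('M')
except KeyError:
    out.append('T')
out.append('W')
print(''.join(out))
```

Execution trace: 'B' (try body) → 'A' (try body, no exception) → 'W' (after the try/except). Output: BAW

Answer: BAW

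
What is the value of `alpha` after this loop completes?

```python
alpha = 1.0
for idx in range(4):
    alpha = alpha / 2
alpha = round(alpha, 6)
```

Halving LR 4 times: 1 / 2^4
`alpha` takes the values: 1.0 → 0.5 → 0.25 → 0.125 → 0.0625

Answer: 0.0625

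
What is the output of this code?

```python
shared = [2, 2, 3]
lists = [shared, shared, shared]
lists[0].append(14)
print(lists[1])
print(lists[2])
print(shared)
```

Key concept: list of same reference.
Step by step:
`shared = [2, 2, 3]` → shared = [2, 2, 3]
`lists = [shared, shared, shared]` → lists = [[2, 2, 3], [2, 2, 3], [2, 2, 3]]
`lists[0].append(14)` → shared = [2, 2, 3, 14]; lists = [[2, 2, 3, 14], [2, 2, 3, 14], [2, 2, 3, 14]]
`print(lists[1])` → prints [2, 2, 3, 14]
`print(lists[2])` → prints [2, 2, 3, 14]
`print(shared)` → prints [2, 2, 3, 14]

Answer:
[2, 2, 3, 14]
[2, 2, 3, 14]
[2, 2, 3, 14]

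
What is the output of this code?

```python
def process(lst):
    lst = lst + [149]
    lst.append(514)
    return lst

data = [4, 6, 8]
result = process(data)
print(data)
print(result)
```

Key concept: rebinding parameter vs mutation.
Step by step:
`data = [4, 6, 8]` → data = [4, 6, 8]
`result = process(data)` → result = [4, 6, 8, 149, 514]
`print(data)` → prints [4, 6, 8]
`print(result)` → prints [4, 6, 8, 149, 514]

Answer:
[4, 6, 8]
[4, 6, 8, 149, 514]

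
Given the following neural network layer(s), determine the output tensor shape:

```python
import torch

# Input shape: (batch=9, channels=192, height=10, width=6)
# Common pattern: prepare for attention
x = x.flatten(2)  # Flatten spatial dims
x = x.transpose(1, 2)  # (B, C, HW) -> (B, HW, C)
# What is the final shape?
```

Input: (9, 192, 10, 6) -> after flatten(2): (9, 192, 60) -> Output: (9, 60, 192)

Answer: (9, 60, 192)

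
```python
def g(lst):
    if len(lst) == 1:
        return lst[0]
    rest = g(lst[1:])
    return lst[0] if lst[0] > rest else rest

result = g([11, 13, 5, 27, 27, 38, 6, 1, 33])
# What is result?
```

Recursive max over [11, 13, 5, 27, 27, 38, 6, 1, 33] = 38

Answer: 38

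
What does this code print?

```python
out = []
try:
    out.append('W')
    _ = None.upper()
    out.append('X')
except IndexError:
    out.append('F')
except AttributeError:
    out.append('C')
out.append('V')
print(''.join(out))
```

Execution trace: 'W' (try body) → 'C' (except AttributeError) → 'V' (after the try/except). Output: WCV

Answer: WCV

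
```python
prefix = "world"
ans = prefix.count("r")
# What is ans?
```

Trace:
`prefix = "world"` → prefix = 'world'
`ans = prefix.count("r")` → ans = 1
So ans = 1

Answer: 1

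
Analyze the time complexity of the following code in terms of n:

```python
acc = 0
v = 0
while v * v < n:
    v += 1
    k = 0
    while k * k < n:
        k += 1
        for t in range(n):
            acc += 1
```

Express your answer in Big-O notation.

Each loop level contributes: √n × √n × n. Multiplying the contributions gives O(n^2).

Answer: O(n^2)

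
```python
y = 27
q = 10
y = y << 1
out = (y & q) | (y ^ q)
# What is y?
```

Trace:
`y = 27` → y = 27
`q = 10` → q = 10
`y = y << 1` → y = 54
`out = (y & q) | (y ^ q)` → out = 62
So y = 54

Answer: 54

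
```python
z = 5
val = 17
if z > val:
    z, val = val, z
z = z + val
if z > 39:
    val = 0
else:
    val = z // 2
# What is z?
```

Trace:
`z = 5` → z = 5
`val = 17` → val = 17
`if z > val: ...` → z > val is False → no variable changes
`z = z + val` → z = 22
`if z > 39: ...` → z > 39 is False, take else branch → val = 11
So z = 22

Answer: 22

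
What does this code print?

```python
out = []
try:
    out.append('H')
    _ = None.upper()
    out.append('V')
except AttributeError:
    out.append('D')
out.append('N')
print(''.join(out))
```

Execution trace: 'H' (try body) → 'D' (except AttributeError) → 'N' (after the try/except). Output: HDN

Answer: HDN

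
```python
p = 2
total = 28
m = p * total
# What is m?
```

Trace:
`p = 2` → p = 2
`total = 28` → total = 28
`m = p * total` → m = 56
So m = 56

Answer: 56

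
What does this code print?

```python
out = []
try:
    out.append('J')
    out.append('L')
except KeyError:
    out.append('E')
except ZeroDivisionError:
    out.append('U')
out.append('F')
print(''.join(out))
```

Execution trace: 'J' (try body) → 'L' (try body, no exception) → 'F' (after the try/except). Output: JLF

Answer: JLF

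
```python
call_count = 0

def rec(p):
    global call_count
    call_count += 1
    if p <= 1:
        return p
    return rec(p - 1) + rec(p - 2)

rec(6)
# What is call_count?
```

Calls(p) = 1 + Calls(p-1) + Calls(p-2); Calls(0)=Calls(1)=1. For p=6 this gives 25.

Answer: 25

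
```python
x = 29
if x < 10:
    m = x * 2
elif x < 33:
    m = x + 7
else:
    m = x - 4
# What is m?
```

Trace:
`x = 29` → x = 29
`if x < 10: ...` → x < 10 is False, x < 33 is True → m = 36
So m = 36

Answer: 36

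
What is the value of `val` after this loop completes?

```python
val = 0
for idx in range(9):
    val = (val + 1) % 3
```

Increment mod 3, 9 times = 0
`val` takes the values: 0 → 1 → 2 → 0 → 1 → 2 → 0 → 1 → 2 → 0

Answer: 0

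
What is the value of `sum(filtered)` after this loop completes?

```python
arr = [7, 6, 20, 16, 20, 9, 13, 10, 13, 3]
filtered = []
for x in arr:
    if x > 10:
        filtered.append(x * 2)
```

Sum of doubled values > 10
`filtered` takes the values: [] → [40] → [40, 32] → [40, 32, 40] → [40, 32, 40, 26] → [40, 32, 40, 26, 26]
So `sum(filtered)` = 164

Answer: 164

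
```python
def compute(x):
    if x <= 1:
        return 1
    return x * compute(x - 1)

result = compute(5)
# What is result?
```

compute(5) = 5 * 4 * 3 * 2 * 1 = 120

Answer: 120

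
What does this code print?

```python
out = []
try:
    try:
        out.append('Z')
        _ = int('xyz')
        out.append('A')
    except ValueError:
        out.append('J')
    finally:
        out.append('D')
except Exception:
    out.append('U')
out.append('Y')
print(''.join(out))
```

Execution trace: 'Z' (inner try body) → 'J' (inner except ValueError) → 'D' (inner finally) → 'Y' (after the try/except). Output: ZJDY

Answer: ZJDY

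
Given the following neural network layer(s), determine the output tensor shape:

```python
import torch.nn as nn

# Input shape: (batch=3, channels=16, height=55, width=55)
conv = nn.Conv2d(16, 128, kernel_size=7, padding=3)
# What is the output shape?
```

Input: (3, 16, 55, 55) -> Output: (3, 128, 55, 55)

Answer: (3, 128, 55, 55)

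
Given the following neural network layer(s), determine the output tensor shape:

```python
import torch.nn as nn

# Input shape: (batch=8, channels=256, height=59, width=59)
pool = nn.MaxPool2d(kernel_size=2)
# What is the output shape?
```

Input: (8, 256, 59, 59) -> Output: (8, 256, 29, 29)

Answer: (8, 256, 29, 29)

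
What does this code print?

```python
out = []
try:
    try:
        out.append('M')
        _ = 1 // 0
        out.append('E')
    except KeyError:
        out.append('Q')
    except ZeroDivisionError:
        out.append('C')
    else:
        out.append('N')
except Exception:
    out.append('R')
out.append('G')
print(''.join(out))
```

Execution trace: 'M' (inner try body) → 'C' (inner except ZeroDivisionError) → 'G' (after the try/except). Output: MCG

Answer: MCG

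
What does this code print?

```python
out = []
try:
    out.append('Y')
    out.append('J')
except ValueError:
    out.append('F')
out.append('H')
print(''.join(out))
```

Execution trace: 'Y' (try body) → 'J' (try body, no exception) → 'H' (after the try/except). Output: YJH

Answer: YJH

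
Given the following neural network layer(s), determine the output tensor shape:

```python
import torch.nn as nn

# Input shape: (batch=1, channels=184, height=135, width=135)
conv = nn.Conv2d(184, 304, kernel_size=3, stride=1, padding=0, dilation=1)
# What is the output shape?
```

Input: (1, 184, 135, 135) -> Output: (1, 304, 133, 133)

Answer: (1, 304, 133, 133)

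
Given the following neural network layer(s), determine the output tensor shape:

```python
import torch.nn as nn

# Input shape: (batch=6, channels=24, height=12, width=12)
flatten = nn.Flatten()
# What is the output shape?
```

Input: (6, 24, 12, 12) -> Output: (6, 3456)

Answer: (6, 3456)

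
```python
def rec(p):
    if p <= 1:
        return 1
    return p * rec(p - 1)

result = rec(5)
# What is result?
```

rec(5) = 5 * 4 * 3 * 2 * 1 = 120

Answer: 120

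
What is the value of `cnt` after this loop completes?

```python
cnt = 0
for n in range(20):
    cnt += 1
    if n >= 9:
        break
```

Loop breaks when n reaches 9, cnt is 10
`cnt` takes the values: 0 → 1 → 2 → 3 → 4 → 5 → 6 → 7 → 8 → 9 → 10

Answer: 10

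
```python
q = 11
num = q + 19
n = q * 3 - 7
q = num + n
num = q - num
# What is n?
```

Trace:
`q = 11` → q = 11
`num = q + 19` → num = 30
`n = q * 3 - 7` → n = 26
`q = num + n` → q = 56
`num = q - num` → num = 26
So n = 26

Answer: 26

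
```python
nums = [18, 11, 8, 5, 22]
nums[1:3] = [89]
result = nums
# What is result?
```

Trace:
`nums = [18, 11, 8, 5, 22]` → nums = [18, 11, 8, 5, 22]
`nums[1:3] = [89]` → nums = [18, 89, 5, 22]
`result = nums` → result = [18, 89, 5, 22]
So result = [18, 89, 5, 22]

Answer: [18, 89, 5, 22]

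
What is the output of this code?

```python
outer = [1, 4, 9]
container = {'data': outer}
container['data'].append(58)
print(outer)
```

Key concept: dict holds reference to list.
Step by step:
`outer = [1, 4, 9]` → outer = [1, 4, 9]
`container = {'data': outer}` → container = {'data': [1, 4, 9]}
`container['data'].append(58)` → outer = [1, 4, 9, 58]; container = {'data': [1, 4, 9, 58]}
`print(outer)` → prints [1, 4, 9, 58]

Answer: [1, 4, 9, 58]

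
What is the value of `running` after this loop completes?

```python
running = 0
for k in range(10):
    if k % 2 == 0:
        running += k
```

Sum of even numbers 0 to 9
`running` takes the values: 0 → 2 → 6 → 12 → 20

Answer: 20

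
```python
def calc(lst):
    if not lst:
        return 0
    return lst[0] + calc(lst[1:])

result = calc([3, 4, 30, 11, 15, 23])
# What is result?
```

3 + 4 + 30 + 11 + 15 + 23 + 0 = 86

Answer: 86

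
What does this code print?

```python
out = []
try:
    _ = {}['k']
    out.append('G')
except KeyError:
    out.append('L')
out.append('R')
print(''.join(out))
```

Execution trace: 'L' (except KeyError) → 'R' (after the try/except). Output: LR

Answer: LR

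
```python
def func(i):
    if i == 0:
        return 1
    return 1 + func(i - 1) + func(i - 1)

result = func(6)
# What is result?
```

func(i) = 1 + 2·func(i-1), func(0)=1. Closed form: (1+1)·2^6 - 1 = 127.

Answer: 127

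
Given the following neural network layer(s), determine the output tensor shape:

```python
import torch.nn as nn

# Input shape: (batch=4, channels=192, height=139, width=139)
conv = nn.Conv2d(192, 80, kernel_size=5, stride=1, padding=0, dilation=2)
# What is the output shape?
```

Input: (4, 192, 139, 139) -> Output: (4, 80, 131, 131)

Answer: (4, 80, 131, 131)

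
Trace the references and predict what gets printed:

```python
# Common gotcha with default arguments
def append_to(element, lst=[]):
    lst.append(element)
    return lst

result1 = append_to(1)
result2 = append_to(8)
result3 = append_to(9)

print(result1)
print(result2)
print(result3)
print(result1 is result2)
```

Key concept: mutable default argument gotcha.
Step by step:
`result1 = append_to(1)` → result1 = [1]
`result2 = append_to(8)` → result1 = [1, 8] (same object as result2); result2 = [1, 8] (same object as result1)
`result3 = append_to(9)` → result1 = [1, 8, 9] (same object as result2, result3); result2 = [1, 8, 9] (same object as result1, result3); result3 = [1, 8, 9] (same object as result1, result2)
`print(result1)` → prints [1, 8, 9]
`print(result2)` → prints [1, 8, 9]
`print(result3)` → prints [1, 8, 9]
`print(result1 is result2)` → prints True

Answer:
[1, 8, 9]
[1, 8, 9]
[1, 8, 9]
True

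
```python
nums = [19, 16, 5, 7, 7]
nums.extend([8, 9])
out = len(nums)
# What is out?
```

Trace:
`nums = [19, 16, 5, 7, 7]` → nums = [19, 16, 5, 7, 7]
`nums.extend([8, 9])` → nums = [19, 16, 5, 7, 7, 8, 9]
`out = len(nums)` → out = 7
So out = 7

Answer: 7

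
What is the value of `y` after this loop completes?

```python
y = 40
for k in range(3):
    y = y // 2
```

Halve 3 times: 40 // 2^3 = 5
`y` takes the values: 40 → 20 → 10 → 5

Answer: 5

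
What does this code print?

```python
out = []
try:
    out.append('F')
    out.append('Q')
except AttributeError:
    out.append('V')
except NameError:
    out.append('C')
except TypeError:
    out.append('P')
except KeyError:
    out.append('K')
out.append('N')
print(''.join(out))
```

Execution trace: 'F' (try body) → 'Q' (try body, no exception) → 'N' (after the try/except). Output: FQN

Answer: FQN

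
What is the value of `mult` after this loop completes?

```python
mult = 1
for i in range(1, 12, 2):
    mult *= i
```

Product of 1, 3, 5, ... up to 11
`mult` takes the values: 1 → 3 → 15 → 105 → 945 → 10395

Answer: 10395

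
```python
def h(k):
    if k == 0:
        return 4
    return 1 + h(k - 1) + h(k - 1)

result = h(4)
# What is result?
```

h(k) = 1 + 2·h(k-1), h(0)=4. Closed form: (4+1)·2^4 - 1 = 79.

Answer: 79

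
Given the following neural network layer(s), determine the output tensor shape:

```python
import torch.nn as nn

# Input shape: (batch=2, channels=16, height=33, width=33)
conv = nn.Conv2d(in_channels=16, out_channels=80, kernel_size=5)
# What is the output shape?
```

Input: (2, 16, 33, 33) -> Output: (2, 80, 29, 29)

Answer: (2, 80, 29, 29)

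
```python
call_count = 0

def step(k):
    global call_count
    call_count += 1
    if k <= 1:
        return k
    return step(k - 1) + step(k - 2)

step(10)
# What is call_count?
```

Calls(k) = 1 + Calls(k-1) + Calls(k-2); Calls(0)=Calls(1)=1. For k=10 this gives 177.

Answer: 177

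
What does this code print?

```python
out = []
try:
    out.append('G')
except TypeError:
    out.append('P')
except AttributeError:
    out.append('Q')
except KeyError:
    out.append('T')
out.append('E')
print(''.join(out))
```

Execution trace: 'G' (try body, no exception) → 'E' (after the try/except). Output: GE

Answer: GE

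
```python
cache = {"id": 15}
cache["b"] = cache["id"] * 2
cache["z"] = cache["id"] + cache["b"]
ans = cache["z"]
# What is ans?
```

Trace:
`cache = {"id": 15}` → cache = {'id': 15}
`cache["b"] = cache["id"] * 2` → cache = {'id': 15, 'b': 30}
`cache["z"] = cache["id"] + cache["b"]` → cache = {'id': 15, 'b': 30, 'z': 45}
`ans = cache["z"]` → ans = 45
So ans = 45

Answer: 45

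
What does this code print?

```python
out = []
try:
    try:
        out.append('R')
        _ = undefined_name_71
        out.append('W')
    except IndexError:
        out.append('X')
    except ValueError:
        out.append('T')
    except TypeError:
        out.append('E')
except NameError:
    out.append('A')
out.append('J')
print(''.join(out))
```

Execution trace: 'R' (try body) → 'A' (outer except NameError) → 'J' (after the try/except). Output: RAJ

Answer: RAJ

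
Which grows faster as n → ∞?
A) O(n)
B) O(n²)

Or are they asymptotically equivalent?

O(n) vs O(n²): Higher order terms dominate.

Answer: B) O(n²) grows faster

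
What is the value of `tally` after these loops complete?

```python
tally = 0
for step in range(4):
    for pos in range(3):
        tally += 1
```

4 * 3 = 12
`tally` takes the values: 0 → 1 → 2 → 3 → 4 → 5 → 6 → 7 → 8 → 9 → 10 → 11 → 12

Answer: 12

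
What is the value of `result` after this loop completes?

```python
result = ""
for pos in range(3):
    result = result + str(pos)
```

Concatenate digits 0 to 2
`result` takes the values: "" → "0" → "01" → "012"

Answer: "012"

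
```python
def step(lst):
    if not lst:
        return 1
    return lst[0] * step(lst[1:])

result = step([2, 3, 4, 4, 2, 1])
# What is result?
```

Product over [2, 3, 4, 4, 2, 1] = 2 * 3 * 4 * 4 * 2 * 1 = 192

Answer: 192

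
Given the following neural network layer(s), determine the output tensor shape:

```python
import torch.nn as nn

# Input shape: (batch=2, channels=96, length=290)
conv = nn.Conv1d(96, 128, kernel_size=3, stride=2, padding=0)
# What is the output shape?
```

Input: (2, 96, 290) -> Output: (2, 128, 144)

Answer: (2, 128, 144)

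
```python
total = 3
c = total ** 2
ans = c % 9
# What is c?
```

Trace:
`total = 3` → total = 3
`c = total ** 2` → c = 9
`ans = c % 9` → ans = 0
So c = 9

Answer: 9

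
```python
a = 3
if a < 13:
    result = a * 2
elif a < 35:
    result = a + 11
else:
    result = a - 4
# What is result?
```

Trace:
`a = 3` → a = 3
`if a < 13: ...` → a < 13 is True → result = 6
So result = 6

Answer: 6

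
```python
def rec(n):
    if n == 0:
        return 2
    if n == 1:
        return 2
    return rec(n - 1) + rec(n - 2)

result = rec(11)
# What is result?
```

Build up from base cases: rec(0)=2, rec(1)=2, rec(2)=4, rec(3)=6, rec(4)=10, rec(5)=16, rec(6)=26, ..., rec(11)=288

Answer: 288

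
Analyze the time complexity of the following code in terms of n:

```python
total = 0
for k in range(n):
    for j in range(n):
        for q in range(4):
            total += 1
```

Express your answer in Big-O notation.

Each loop level contributes: n × n × 1. Multiplying the contributions gives O(n^2).

Answer: O(n^2)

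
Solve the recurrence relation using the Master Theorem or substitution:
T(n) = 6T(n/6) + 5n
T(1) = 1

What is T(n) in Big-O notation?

By Master Theorem: a=6, b=6, f(n)=5n. Since log_6(6) = 1 and f(n) = Θ(n^1), Case 2 applies. T(n) = O(n log n).

Answer: O(n log n)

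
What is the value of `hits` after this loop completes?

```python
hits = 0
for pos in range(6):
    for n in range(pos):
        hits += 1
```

Triangle number: 0+1+2+...+5
`hits` takes the values: 0 → 1 → 2 → 3 → 4 → 5 → 6 → 7 → 8 → 9 → 10 → 11 → 12 → 13 → 14 → 15

Answer: 15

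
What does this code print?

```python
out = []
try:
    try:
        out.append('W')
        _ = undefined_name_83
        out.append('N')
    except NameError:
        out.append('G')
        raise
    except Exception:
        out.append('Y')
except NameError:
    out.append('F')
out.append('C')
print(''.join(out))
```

Execution trace: 'W' (inner try body) → 'G' (inner except NameError) → 'F' (outer except NameError) → 'C' (after the try/except). Output: WGFC

Answer: WGFC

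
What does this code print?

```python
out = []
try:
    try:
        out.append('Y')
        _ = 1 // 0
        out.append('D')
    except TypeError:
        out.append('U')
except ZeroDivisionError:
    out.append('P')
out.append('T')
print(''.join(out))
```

Execution trace: 'Y' (try body) → 'P' (outer except ZeroDivisionError) → 'T' (after the try/except). Output: YPT

Answer: YPT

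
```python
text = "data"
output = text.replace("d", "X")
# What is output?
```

Trace:
`text = "data"` → text = 'data'
`output = text.replace("d", "X")` → output = 'Xata'
So output = 'Xata'

Answer: 'Xata'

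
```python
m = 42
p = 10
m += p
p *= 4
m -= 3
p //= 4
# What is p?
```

Trace:
`m = 42` → m = 42
`p = 10` → p = 10
`m += p` → m = 52
`p *= 4` → p = 40
`m -= 3` → m = 49
`p //= 4` → p = 10
So p = 10

Answer: 10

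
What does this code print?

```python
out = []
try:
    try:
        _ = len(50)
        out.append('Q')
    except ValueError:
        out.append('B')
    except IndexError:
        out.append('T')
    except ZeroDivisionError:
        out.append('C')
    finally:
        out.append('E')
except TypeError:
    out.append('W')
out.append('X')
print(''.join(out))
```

Execution trace: 'E' (finally) → 'W' (outer except TypeError) → 'X' (after the try/except). Output: EWX

Answer: EWX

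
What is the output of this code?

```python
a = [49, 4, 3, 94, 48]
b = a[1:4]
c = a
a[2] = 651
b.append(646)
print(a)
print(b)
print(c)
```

Key concept: slice vs alias.
Step by step:
`a = [49, 4, 3, 94, 48]` → a = [49, 4, 3, 94, 48]
`b = a[1:4]` → b = [4, 3, 94]
`c = a` → c = [49, 4, 3, 94, 48] (same object as a)
`a[2] = 651` → a = [49, 4, 651, 94, 48] (same object as c); c = [49, 4, 651, 94, 48] (same object as a)
`b.append(646)` → b = [4, 3, 94, 646]
`print(a)` → prints [49, 4, 651, 94, 48]
`print(b)` → prints [4, 3, 94, 646]
`print(c)` → prints [49, 4, 651, 94, 48]

Answer:
[49, 4, 651, 94, 48]
[4, 3, 94, 646]
[49, 4, 651, 94, 48]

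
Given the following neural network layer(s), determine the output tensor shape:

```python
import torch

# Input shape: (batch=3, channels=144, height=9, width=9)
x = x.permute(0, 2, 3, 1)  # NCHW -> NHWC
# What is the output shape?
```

Input: (3, 144, 9, 9) -> Output: (3, 9, 9, 144)

Answer: (3, 9, 9, 144)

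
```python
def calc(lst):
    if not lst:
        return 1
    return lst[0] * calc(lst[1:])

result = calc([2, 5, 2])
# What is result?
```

Product over [2, 5, 2] = 2 * 5 * 2 = 20

Answer: 20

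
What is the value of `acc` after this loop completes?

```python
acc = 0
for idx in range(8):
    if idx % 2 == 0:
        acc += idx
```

Sum of even numbers 0 to 7
`acc` takes the values: 0 → 2 → 6 → 12

Answer: 12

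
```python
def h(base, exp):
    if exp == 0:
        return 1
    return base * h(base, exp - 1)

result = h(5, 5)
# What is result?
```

h(5, 5) = 5 * 5 * 5 * 5 * 5 = 3125

Answer: 3125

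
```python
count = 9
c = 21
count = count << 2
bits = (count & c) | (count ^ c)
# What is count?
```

Trace:
`count = 9` → count = 9
`c = 21` → c = 21
`count = count << 2` → count = 36
`bits = (count & c) | (count ^ c)` → bits = 53
So count = 36

Answer: 36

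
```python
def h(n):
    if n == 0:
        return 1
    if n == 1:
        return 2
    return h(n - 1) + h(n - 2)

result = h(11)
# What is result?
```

Build up from base cases: h(0)=1, h(1)=2, h(2)=3, h(3)=5, h(4)=8, h(5)=13, h(6)=21, ..., h(11)=233

Answer: 233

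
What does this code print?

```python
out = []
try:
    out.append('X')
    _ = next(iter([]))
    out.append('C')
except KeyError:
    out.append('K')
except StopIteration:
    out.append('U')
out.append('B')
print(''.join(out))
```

Execution trace: 'X' (try body) → 'U' (except StopIteration) → 'B' (after the try/except). Output: XUB

Answer: XUB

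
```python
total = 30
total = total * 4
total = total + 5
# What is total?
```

Trace:
`total = 30` → total = 30
`total = total * 4` → total = 120
`total = total + 5` → total = 125
So total = 125

Answer: 125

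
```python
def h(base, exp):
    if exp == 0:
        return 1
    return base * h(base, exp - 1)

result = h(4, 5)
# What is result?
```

h(4, 5) = 4 * 4 * 4 * 4 * 4 = 1024

Answer: 1024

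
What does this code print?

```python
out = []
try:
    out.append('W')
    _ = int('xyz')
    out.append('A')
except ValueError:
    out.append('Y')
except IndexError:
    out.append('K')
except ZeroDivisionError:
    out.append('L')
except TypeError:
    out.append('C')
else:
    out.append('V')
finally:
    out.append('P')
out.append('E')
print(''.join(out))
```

Execution trace: 'W' (try body) → 'Y' (except ValueError) → 'P' (finally) → 'E' (after the try/except). Output: WYPE

Answer: WYPE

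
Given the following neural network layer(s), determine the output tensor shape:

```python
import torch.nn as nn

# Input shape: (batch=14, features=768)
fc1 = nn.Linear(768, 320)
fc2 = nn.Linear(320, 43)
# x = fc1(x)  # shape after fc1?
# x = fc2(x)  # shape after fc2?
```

Input: (14, 768) -> after fc1: (14, 320) -> Output: (14, 43)

Answer: (14, 43)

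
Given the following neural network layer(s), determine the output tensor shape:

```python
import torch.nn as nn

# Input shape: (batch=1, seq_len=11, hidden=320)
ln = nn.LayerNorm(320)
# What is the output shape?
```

Input: (1, 11, 320) -> Output: (1, 11, 320)

Answer: (1, 11, 320)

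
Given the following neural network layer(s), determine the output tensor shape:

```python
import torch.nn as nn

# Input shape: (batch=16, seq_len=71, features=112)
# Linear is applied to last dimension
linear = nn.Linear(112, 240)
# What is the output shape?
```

Input: (16, 71, 112) -> Output: (16, 71, 240)

Answer: (16, 71, 240)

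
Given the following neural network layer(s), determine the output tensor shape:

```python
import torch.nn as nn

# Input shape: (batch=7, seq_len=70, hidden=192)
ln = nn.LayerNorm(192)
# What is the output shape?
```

Input: (7, 70, 192) -> Output: (7, 70, 192)

Answer: (7, 70, 192)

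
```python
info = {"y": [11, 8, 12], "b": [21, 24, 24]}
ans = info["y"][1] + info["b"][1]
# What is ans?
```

Trace:
`info = {"y": [11, 8, 12], "b": [21, 24, 24]}` → info = {'y': [11, 8, 12], 'b': [21, 24, 24]}
`ans = info["y"][1] + info["b"][1]` → ans = 32
So ans = 32

Answer: 32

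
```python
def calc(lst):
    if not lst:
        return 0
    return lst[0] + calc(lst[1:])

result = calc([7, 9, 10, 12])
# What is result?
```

7 + 9 + 10 + 12 + 0 = 38

Answer: 38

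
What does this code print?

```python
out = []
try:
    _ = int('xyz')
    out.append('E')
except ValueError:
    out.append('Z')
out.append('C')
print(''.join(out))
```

Execution trace: 'Z' (except ValueError) → 'C' (after the try/except). Output: ZC

Answer: ZC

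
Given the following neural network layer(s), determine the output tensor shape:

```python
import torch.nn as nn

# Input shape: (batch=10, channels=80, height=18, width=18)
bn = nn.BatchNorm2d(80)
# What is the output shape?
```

Input: (10, 80, 18, 18) -> Output: (10, 80, 18, 18)

Answer: (10, 80, 18, 18)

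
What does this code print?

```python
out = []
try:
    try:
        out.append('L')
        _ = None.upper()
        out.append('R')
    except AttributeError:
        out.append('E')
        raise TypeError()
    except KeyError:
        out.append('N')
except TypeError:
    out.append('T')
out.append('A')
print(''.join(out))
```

Execution trace: 'L' (try body) → 'E' (except AttributeError) → 'T' (outer except TypeError) → 'A' (after the try/except). Output: LETA

Answer: LETA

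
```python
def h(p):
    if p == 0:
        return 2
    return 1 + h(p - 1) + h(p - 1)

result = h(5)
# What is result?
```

h(p) = 1 + 2·h(p-1), h(0)=2. Closed form: (2+1)·2^5 - 1 = 95.

Answer: 95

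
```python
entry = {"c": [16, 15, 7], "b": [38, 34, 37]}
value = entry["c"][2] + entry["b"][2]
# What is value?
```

Trace:
`entry = {"c": [16, 15, 7], "b": [38, 34, 37]}` → entry = {'c': [16, 15, 7], 'b': [38, 34, 37]}
`value = entry["c"][2] + entry["b"][2]` → value = 44
So value = 44

Answer: 44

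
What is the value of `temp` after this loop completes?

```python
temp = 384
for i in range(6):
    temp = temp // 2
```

Halve 6 times: 384 // 2^6 = 6
`temp` takes the values: 384 → 192 → 96 → 48 → 24 → 12 → 6

Answer: 6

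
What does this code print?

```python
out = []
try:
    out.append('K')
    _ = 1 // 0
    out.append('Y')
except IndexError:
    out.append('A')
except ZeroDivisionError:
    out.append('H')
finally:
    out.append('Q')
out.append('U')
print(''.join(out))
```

Execution trace: 'K' (try body) → 'H' (except ZeroDivisionError) → 'Q' (finally) → 'U' (after the try/except). Output: KHQU

Answer: KHQU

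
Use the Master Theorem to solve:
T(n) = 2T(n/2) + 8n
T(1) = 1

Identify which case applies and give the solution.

a=2, b=2, f(n)=8n. log_2(2) = 1. Since c=1 = 1, Case 2 applies: T(n) = Θ(n^log_b(a) · log n) = O(n log n).

Answer: O(n log n) - Case 2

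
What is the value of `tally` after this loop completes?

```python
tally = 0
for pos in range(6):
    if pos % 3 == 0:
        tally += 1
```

Count numbers divisible by 3 in range(6)
`tally` takes the values: 0 → 1 → 2

Answer: 2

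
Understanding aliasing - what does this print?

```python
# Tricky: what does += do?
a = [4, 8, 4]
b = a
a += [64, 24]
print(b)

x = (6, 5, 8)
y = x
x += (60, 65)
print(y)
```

Key concept: += behavior differs for mutable vs immutable.
Step by step:
`a = [4, 8, 4]` → a = [4, 8, 4]
`b = a` → b = [4, 8, 4] (same object as a)
`a += [64, 24]` → a = [4, 8, 4, 64, 24] (same object as b); b = [4, 8, 4, 64, 24] (same object as a)
`print(b)` → prints [4, 8, 4, 64, 24]
`x = (6, 5, 8)` → x = (6, 5, 8)
`y = x` → y = (6, 5, 8)
`x += (60, 65)` → x = (6, 5, 8, 60, 65)
`print(y)` → prints (6, 5, 8)

Answer:
[4, 8, 4, 64, 24]
(6, 5, 8)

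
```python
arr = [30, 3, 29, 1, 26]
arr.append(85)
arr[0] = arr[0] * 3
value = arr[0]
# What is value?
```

Trace:
`arr = [30, 3, 29, 1, 26]` → arr = [30, 3, 29, 1, 26]
`arr.append(85)` → arr = [30, 3, 29, 1, 26, 85]
`arr[0] = arr[0] * 3` → arr = [90, 3, 29, 1, 26, 85]
`value = arr[0]` → value = 90
So value = 90

Answer: 90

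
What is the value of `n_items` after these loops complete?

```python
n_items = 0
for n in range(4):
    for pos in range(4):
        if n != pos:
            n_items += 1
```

4² - 4 (exclude diagonal)
`n_items` takes the values: 0 → 1 → 2 → 3 → 4 → 5 → 6 → 7 → 8 → 9 → 10 → 11 → 12

Answer: 12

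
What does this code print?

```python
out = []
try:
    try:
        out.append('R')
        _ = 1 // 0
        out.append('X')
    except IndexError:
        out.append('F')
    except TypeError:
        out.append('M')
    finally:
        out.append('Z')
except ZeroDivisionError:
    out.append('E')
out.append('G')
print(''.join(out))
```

Execution trace: 'R' (try body) → 'Z' (finally) → 'E' (outer except ZeroDivisionError) → 'G' (after the try/except). Output: RZEG

Answer: RZEG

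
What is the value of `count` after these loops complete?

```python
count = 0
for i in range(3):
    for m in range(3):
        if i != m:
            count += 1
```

3² - 3 (exclude diagonal)
`count` takes the values: 0 → 1 → 2 → 3 → 4 → 5 → 6

Answer: 6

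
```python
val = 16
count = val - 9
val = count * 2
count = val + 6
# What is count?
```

Trace:
`val = 16` → val = 16
`count = val - 9` → count = 7
`val = count * 2` → val = 14
`count = val + 6` → count = 20
So count = 20

Answer: 20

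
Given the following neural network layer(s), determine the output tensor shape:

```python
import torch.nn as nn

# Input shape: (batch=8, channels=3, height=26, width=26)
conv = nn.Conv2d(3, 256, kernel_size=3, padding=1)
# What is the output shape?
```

Input: (8, 3, 26, 26) -> Output: (8, 256, 26, 26)

Answer: (8, 256, 26, 26)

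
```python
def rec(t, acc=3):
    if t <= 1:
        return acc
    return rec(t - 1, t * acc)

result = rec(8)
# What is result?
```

Accumulator trace (n, acc): (8, 3) -> (7, 24) -> (6, 168) -> (5, 1008) -> (4, 5040) -> (3, 20160) -> (2, 60480) -> (1, 120960) -> return 120960

Answer: 120960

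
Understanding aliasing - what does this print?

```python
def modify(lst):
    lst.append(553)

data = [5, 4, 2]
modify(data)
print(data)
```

Key concept: function modifies passed list.
Step by step:
`data = [5, 4, 2]` → data = [5, 4, 2]
`modify(data)` → data = [5, 4, 2, 553]
`print(data)` → prints [5, 4, 2, 553]

Answer: [5, 4, 2, 553]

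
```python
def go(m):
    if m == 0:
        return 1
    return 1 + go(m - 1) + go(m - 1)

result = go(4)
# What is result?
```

go(m) = 1 + 2·go(m-1), go(0)=1. Closed form: (1+1)·2^4 - 1 = 31.

Answer: 31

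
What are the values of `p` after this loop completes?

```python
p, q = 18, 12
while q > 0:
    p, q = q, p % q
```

GCD of 18 and 12
`p` takes the values: 18 → 12 → 6

Answer: 6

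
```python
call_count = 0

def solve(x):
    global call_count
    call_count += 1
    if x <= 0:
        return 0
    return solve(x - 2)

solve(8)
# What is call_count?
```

Linear recursion stepping by 2: 5 calls from x=8 down to ≤0.

Answer: 5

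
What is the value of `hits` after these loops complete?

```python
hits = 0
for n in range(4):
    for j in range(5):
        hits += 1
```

4 * 5 = 20
`hits` takes the values: 0 → 1 → 2 → 3 → 4 → 5 → 6 → 7 → 8 → 9 → 10 → 11 → 12 → 13 → 14 → 15 → 16 → 17 → 18 → 19 → 20

Answer: 20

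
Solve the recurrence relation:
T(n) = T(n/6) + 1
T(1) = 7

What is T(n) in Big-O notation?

Each step divides n by 6 and adds 1. After log_6(n) steps we reach T(1)=7. So T(n) = 1·log_6(n) + 7 = O(log n).

Answer: O(log n)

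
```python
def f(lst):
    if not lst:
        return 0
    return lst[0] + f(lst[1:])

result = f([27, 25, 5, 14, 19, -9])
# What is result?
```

27 + 25 + 5 + 14 + 19 + (-9) + 0 = 81

Answer: 81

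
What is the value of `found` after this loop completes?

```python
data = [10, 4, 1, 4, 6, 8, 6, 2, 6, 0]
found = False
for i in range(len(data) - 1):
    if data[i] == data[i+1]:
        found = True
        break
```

Check consecutive duplicates in [10, 4, 1, 4, 6, 8, 6, 2, 6, 0]
`found` takes the values: False

Answer: False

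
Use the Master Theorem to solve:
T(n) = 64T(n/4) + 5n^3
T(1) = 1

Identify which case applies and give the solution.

a=64, b=4, f(n)=5n^3. log_4(64) = 3. Since c=3 = 3, Case 2 applies: T(n) = Θ(n^log_b(a) · log n) = O(n^3 log n).

Answer: O(n^3 log n) - Case 2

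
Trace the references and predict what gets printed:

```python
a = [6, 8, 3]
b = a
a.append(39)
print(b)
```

Key concept: basic list aliasing.
Step by step:
`a = [6, 8, 3]` → a = [6, 8, 3]
`b = a` → b = [6, 8, 3] (same object as a)
`a.append(39)` → a = [6, 8, 3, 39] (same object as b); b = [6, 8, 3, 39] (same object as a)
`print(b)` → prints [6, 8, 3, 39]

Answer: [6, 8, 3, 39]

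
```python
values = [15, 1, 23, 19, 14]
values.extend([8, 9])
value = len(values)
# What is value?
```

Trace:
`values = [15, 1, 23, 19, 14]` → values = [15, 1, 23, 19, 14]
`values.extend([8, 9])` → values = [15, 1, 23, 19, 14, 8, 9]
`value = len(values)` → value = 7
So value = 7

Answer: 7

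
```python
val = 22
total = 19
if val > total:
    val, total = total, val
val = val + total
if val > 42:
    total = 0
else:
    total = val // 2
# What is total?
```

Trace:
`val = 22` → val = 22
`total = 19` → total = 19
`if val > total: ...` → val > total is True → val = 19; total = 22
`val = val + total` → val = 41
`if val > 42: ...` → val > 42 is False, take else branch → total = 20
So total = 20

Answer: 20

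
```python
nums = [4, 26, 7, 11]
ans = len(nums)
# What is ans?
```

Trace:
`nums = [4, 26, 7, 11]` → nums = [4, 26, 7, 11]
`ans = len(nums)` → ans = 4
So ans = 4

Answer: 4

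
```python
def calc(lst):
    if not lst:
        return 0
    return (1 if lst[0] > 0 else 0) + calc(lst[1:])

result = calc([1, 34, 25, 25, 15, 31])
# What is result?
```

Count of positive elements in [1, 34, 25, 25, 15, 31] = 6

Answer: 6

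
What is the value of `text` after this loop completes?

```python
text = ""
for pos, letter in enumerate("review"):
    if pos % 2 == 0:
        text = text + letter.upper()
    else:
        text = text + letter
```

Uppercase even positions in 'review'
`text` takes the values: "" → "R" → "Re" → "ReV" → "ReVi" → "ReViE" → "ReViEw"

Answer: "ReViEw"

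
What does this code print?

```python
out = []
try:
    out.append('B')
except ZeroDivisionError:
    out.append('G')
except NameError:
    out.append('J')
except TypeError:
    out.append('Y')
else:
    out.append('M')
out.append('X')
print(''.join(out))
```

Execution trace: 'B' (try body, no exception) → 'M' (else) → 'X' (after the try/except). Output: BMX

Answer: BMX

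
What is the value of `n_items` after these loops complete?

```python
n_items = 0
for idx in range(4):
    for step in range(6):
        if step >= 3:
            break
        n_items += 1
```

Inner breaks at 3, outer runs 4 times
`n_items` takes the values: 0 → 1 → 2 → 3 → 4 → 5 → 6 → 7 → 8 → 9 → 10 → 11 → 12

Answer: 12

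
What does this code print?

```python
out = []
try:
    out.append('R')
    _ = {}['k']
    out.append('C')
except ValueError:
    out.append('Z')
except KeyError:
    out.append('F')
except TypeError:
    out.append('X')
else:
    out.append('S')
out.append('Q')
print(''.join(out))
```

Execution trace: 'R' (try body) → 'F' (except KeyError) → 'Q' (after the try/except). Output: RFQ

Answer: RFQ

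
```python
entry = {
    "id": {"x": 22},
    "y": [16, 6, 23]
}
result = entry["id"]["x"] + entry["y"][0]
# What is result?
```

Trace:
`entry = { ...` → entry = {'id': {'x': 22}, 'y': [16, 6, 23]}
`result = entry["id"]["x"] + entry["y"][0]` → result = 38
So result = 38

Answer: 38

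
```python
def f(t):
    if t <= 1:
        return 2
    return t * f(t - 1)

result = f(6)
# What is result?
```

f(6) = 6 * 5 * 4 * 3 * 2 * 2 = 1440

Answer: 1440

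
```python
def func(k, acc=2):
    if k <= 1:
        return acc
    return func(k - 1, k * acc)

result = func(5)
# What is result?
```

Accumulator trace (n, acc): (5, 2) -> (4, 10) -> (3, 40) -> (2, 120) -> (1, 240) -> return 240

Answer: 240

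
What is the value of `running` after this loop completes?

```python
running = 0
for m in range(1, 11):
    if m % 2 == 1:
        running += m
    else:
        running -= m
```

Add odd, subtract even
`running` takes the values: 0 → 1 → -1 → 2 → -2 → 3 → -3 → 4 → -4 → 5 → -5

Answer: -5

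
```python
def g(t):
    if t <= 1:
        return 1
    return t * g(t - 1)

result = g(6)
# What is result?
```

g(6) = 6 * 5 * 4 * 3 * 2 * 1 = 720

Answer: 720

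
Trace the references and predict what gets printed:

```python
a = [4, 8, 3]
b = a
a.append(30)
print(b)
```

Key concept: basic list aliasing.
Step by step:
`a = [4, 8, 3]` → a = [4, 8, 3]
`b = a` → b = [4, 8, 3] (same object as a)
`a.append(30)` → a = [4, 8, 3, 30] (same object as b); b = [4, 8, 3, 30] (same object as a)
`print(b)` → prints [4, 8, 3, 30]

Answer: [4, 8, 3, 30]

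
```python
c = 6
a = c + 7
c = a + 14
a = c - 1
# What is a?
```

Trace:
`c = 6` → c = 6
`a = c + 7` → a = 13
`c = a + 14` → c = 27
`a = c - 1` → a = 26
So a = 26

Answer: 26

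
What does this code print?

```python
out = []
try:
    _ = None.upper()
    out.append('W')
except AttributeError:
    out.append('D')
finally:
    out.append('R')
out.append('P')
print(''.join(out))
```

Execution trace: 'D' (except AttributeError) → 'R' (finally) → 'P' (after the try/except). Output: DRP

Answer: DRP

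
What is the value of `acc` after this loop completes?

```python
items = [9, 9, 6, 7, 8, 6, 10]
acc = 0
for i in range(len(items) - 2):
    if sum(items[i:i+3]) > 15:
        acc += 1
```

Count windows with sum > 15
`acc` takes the values: 0 → 1 → 2 → 3 → 4 → 5

Answer: 5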